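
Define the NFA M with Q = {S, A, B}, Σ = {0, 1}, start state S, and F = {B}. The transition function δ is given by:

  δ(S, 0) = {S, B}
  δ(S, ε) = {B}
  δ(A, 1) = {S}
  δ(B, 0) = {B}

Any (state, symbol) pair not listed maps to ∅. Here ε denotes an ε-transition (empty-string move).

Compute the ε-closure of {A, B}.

{A, B}

Begin with {A, B}.
No ε-moves leave this set, so the closure equals the set itself.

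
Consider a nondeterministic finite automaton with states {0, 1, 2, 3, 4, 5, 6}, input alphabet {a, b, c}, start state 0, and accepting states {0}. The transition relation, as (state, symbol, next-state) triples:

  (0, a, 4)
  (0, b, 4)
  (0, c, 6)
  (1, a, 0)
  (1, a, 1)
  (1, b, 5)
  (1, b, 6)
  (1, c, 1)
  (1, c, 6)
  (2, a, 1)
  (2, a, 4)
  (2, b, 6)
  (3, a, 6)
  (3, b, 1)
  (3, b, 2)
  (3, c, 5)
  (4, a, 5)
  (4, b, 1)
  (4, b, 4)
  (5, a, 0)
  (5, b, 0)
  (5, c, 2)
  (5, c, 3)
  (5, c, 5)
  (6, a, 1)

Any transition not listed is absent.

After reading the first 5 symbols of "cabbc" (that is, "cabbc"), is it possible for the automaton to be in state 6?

Yes

Start in {0}.
Read 'c': {0} → {6}.
Read 'a': {6} → {1}.
Read 'b': {1} → {5, 6}.
Read 'b': {5, 6} → {0}.
Read 'c': {0} → {6}.
State 6 is in {6}.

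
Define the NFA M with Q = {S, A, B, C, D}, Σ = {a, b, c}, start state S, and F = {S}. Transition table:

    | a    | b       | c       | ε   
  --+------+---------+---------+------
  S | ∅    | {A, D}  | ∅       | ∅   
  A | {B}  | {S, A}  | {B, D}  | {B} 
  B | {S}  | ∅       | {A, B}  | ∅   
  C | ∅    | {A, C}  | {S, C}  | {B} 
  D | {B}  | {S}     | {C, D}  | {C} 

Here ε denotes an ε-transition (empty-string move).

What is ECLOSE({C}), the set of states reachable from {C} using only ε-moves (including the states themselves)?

{B, C}

Begin with {C}.
ε-move C → B; add B.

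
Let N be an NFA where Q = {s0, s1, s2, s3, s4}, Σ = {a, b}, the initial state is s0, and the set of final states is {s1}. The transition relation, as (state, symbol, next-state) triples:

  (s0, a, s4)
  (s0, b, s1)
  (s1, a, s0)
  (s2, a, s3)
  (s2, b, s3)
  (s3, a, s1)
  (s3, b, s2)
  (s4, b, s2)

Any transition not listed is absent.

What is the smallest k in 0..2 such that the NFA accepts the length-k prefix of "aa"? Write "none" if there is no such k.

Start in {s0}.
Read 'a': {s0} → {s4}.
Read 'a': {s4} → ∅.
No reachable set along the way intersects F.

none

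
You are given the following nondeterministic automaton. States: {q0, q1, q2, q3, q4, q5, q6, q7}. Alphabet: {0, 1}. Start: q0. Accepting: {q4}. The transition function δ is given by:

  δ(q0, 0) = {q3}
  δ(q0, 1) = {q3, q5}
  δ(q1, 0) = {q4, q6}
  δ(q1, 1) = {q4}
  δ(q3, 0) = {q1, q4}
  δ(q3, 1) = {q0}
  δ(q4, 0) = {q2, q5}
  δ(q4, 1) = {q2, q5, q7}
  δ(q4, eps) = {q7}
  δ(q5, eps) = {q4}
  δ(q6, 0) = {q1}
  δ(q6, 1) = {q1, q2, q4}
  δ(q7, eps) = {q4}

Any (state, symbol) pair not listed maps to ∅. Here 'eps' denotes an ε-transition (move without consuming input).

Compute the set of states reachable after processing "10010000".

Start in {q0}.
Read '1': {q0} → {q3, q4, q5, q7}.
Read '0': {q3, q4, q5, q7} → {q1, q2, q4, q5, q7}.
Read '0': {q1, q2, q4, q5, q7} → {q2, q4, q5, q6, q7}.
Read '1': {q2, q4, q5, q6, q7} → {q1, q2, q4, q5, q7}.
Read '0': {q1, q2, q4, q5, q7} → {q2, q4, q5, q6, q7}.
Read '0': {q2, q4, q5, q6, q7} → {q1, q2, q4, q5, q7}.
Read '0': {q1, q2, q4, q5, q7} → {q2, q4, q5, q6, q7}.
Read '0': {q2, q4, q5, q6, q7} → {q1, q2, q4, q5, q7}.

{q1, q2, q4, q5, q7}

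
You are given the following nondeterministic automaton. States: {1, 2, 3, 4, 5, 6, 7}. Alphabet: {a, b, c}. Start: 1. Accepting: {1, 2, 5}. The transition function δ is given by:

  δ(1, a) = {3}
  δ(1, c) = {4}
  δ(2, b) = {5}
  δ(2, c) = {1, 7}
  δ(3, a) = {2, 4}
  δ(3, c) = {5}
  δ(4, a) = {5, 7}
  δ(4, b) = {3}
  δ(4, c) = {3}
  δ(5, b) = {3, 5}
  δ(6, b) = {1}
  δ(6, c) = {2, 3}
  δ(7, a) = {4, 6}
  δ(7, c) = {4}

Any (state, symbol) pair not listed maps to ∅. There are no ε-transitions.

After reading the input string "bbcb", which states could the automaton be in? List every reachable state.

∅

Start in {1}.
Read 'b': {1} → ∅.
The set is empty and remains empty for the remaining 3 symbols.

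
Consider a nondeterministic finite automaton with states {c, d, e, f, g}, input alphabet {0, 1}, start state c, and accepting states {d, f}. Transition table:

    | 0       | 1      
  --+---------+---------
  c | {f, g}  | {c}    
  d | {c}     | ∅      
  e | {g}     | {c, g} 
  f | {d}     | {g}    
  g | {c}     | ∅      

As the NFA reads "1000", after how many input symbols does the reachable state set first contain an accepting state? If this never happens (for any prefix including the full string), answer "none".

2

Start in {c}.
Read '1': c→{c}; now {c}.
Read '0': c→{f, g}; now {f, g}.
None of the earlier sets intersect F, but {f, g} does.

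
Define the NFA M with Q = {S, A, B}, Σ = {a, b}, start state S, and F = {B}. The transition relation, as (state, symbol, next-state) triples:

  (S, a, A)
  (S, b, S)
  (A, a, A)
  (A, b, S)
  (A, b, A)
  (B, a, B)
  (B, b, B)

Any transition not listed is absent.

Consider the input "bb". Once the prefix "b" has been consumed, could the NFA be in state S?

Yes

Start in {S}.
Read 'b': {S} → {S}.
State S is in {S}.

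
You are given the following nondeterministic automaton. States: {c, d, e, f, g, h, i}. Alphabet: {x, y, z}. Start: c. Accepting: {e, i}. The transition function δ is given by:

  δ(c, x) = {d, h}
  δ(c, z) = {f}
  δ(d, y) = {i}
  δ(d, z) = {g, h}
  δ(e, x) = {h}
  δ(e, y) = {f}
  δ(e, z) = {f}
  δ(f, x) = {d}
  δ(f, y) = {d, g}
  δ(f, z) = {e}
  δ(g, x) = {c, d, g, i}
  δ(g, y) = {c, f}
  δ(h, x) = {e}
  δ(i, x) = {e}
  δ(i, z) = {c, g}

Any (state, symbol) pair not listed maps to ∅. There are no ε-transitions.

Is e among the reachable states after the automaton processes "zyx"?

Start in {c}.
Read 'z': c→{f}; now {f}.
Read 'y': f→{d, g}; now {d, g}.
Read 'x': d→∅, g→{c, d, g, i}; now {c, d, g, i}.
State e is not in {c, d, g, i}.

No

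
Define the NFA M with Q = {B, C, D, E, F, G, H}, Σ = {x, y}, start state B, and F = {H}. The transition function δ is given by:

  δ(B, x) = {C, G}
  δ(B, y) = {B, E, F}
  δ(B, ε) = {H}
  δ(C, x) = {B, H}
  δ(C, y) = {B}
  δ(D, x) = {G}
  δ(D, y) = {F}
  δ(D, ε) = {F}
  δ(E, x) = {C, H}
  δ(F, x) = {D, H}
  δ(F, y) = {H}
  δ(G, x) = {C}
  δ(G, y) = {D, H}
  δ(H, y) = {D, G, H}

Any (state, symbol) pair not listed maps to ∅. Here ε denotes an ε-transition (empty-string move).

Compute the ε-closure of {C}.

Begin with {C}.
No ε-moves leave this set, so the closure equals the set itself.

{C}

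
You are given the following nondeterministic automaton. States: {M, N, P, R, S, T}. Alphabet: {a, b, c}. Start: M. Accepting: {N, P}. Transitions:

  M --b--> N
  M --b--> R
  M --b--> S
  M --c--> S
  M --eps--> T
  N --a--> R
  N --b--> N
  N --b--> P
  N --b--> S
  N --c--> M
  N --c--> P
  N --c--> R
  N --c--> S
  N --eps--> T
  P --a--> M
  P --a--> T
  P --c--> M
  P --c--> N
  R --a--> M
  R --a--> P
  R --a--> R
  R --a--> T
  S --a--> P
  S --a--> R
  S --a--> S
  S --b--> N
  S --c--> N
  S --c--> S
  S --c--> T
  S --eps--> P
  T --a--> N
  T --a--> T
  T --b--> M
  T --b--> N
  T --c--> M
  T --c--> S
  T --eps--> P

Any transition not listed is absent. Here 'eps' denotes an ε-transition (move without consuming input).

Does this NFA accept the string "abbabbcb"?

Start: ε-closure({M}) = {M, P, T}.
Read 'a': M→∅, P→{M, T}, T→{N, T}; union {M, N, T}; ε-closure = {M, N, P, T}.
Read 'b': M→{N, R, S}, N→{N, P, S}, P→∅, T→{M, N}; union {M, N, P, R, S}; ε-closure = {M, N, P, R, S, T}.
Read 'b': M→{N, R, S}, N→{N, P, S}, P→∅, R→∅, S→{N}, T→{M, N}; union {M, N, P, R, S}; ε-closure = {M, N, P, R, S, T}.
Read 'a': M→∅, N→{R}, P→{M, T}, R→{M, P, R, T}, S→{P, R, S}, T→{N, T}; now {M, N, P, R, S, T}.
Read 'b': M→{N, R, S}, N→{N, P, S}, P→∅, R→∅, S→{N}, T→{M, N}; union {M, N, P, R, S}; ε-closure = {M, N, P, R, S, T}.
Read 'b': M→{N, R, S}, N→{N, P, S}, P→∅, R→∅, S→{N}, T→{M, N}; union {M, N, P, R, S}; ε-closure = {M, N, P, R, S, T}.
Read 'c': M→{S}, N→{M, P, R, S}, P→{M, N}, R→∅, S→{N, S, T}, T→{M, S}; now {M, N, P, R, S, T}.
Read 'b': M→{N, R, S}, N→{N, P, S}, P→∅, R→∅, S→{N}, T→{M, N}; union {M, N, P, R, S}; ε-closure = {M, N, P, R, S, T}.
The final set {M, N, P, R, S, T} contains the accepting states N, P.

Yes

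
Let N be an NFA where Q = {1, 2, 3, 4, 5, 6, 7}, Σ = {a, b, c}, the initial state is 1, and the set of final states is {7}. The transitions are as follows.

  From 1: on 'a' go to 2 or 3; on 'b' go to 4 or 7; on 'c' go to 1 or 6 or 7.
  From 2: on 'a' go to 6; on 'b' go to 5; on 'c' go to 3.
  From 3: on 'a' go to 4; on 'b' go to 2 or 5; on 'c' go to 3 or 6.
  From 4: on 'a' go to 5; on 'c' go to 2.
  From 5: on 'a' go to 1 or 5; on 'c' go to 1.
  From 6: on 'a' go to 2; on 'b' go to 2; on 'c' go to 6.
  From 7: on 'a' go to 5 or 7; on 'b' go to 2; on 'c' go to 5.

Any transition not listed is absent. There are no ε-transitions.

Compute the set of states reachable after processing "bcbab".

Start in {1}.
Read 'b': {1} → {4, 7}.
Read 'c': {4, 7} → {2, 5}.
Read 'b': {2, 5} → {5}.
Read 'a': {5} → {1, 5}.
Read 'b': {1, 5} → {4, 7}.

{4, 7}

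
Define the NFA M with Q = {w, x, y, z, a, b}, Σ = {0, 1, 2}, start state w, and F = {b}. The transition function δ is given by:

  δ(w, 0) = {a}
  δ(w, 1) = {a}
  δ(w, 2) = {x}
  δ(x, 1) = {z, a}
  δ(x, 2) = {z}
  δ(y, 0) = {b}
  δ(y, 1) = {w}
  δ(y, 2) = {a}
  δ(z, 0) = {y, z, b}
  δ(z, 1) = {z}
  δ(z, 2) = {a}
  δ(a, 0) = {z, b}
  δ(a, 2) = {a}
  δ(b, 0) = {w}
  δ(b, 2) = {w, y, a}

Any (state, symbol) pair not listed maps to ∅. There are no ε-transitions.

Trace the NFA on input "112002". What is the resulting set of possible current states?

Start in {w}.
Read '1': {w} → {a}.
Read '1': {a} → ∅.
The set is empty and remains empty for the remaining 4 symbols.

∅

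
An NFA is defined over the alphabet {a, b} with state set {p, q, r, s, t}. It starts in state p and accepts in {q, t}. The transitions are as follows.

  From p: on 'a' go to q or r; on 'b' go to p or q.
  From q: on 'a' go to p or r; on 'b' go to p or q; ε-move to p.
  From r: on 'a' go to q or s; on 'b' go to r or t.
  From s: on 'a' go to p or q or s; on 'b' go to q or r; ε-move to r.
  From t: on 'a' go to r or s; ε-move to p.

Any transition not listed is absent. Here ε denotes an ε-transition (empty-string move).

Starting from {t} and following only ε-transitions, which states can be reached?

{p, t}

Begin with {t}.
ε-move t → p; add p.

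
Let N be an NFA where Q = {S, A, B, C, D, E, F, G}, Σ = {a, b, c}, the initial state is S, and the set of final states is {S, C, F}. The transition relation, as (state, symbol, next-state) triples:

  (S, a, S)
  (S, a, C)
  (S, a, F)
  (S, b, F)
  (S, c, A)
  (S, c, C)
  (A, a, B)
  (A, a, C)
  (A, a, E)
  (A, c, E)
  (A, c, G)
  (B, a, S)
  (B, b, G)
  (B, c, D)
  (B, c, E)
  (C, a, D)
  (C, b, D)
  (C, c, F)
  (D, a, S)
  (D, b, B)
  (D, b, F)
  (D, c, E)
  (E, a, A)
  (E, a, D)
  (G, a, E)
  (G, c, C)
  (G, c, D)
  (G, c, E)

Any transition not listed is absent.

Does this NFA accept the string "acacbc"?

Start in {S}.
Read 'a': S→{S, C, F}; now {S, C, F}.
Read 'c': S→{A, C}, C→{F}, F→∅; now {A, C, F}.
Read 'a': A→{B, C, E}, C→{D}, F→∅; now {B, C, D, E}.
Read 'c': B→{D, E}, C→{F}, D→{E}, E→∅; now {D, E, F}.
Read 'b': D→{B, F}, E→∅, F→∅; now {B, F}.
Read 'c': B→{D, E}, F→∅; now {D, E}.
The final set {D, E} contains no accepting state.

No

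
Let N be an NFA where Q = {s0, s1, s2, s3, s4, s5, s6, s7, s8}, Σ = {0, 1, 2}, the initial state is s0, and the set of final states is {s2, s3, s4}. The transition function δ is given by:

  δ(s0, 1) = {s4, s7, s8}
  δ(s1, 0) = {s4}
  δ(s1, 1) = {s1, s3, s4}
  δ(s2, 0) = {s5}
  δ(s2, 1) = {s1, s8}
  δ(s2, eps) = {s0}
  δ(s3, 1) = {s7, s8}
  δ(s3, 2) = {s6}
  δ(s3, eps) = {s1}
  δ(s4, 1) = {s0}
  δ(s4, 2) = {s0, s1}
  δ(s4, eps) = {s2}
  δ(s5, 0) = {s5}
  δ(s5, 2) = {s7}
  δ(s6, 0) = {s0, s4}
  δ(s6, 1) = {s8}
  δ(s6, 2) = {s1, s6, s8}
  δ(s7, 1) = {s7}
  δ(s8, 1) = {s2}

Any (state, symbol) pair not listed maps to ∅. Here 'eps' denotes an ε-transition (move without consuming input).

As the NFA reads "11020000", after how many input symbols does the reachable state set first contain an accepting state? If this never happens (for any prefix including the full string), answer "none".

1

Start in {s0}.
Read '1': s0→{s4, s7, s8}; union {s4, s7, s8}; ε-closure = {s0, s2, s4, s7, s8}.
None of the earlier sets intersect F, but {s0, s2, s4, s7, s8} does.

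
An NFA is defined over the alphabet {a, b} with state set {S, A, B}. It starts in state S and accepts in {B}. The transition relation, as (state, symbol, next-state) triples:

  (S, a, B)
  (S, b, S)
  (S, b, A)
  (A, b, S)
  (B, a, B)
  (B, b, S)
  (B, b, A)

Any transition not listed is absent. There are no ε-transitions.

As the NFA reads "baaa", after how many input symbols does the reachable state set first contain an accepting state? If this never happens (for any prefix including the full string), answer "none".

2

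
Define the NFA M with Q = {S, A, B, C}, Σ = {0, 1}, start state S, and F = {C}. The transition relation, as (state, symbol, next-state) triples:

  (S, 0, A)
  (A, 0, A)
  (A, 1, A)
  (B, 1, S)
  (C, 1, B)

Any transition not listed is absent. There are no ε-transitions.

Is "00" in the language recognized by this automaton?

Start in {S}.
Read '0': {S} → {A}.
Read '0': {A} → {A}.
The final set {A} contains no accepting state.

No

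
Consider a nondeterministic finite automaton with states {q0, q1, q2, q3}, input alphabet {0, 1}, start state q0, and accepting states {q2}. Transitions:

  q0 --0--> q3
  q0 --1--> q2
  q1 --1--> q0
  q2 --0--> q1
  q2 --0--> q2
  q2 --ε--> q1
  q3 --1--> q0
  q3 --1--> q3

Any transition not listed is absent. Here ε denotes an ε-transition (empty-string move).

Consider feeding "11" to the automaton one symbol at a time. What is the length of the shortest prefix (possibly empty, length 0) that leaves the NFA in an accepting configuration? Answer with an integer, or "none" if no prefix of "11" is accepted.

1

Start in {q0}.
Read '1': q0→{q2}; union {q2}; ε-closure = {q1, q2}.
None of the earlier sets intersect F, but {q1, q2} does.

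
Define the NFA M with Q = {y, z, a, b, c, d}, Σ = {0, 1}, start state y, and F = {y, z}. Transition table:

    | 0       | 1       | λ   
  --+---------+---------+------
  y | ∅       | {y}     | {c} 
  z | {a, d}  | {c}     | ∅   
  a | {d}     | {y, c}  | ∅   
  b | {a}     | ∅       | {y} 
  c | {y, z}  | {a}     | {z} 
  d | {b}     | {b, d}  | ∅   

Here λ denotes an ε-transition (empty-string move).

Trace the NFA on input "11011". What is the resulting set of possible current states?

{y, z, a, b, c, d}

Start: ε-closure({y}) = {y, z, c}.
Read '1': y→{y}, z→{c}, c→{a}; union {y, a, c}; ε-closure = {y, z, a, c}.
Read '1': y→{y}, z→{c}, a→{y, c}, c→{a}; union {y, a, c}; ε-closure = {y, z, a, c}.
Read '0': y→∅, z→{a, d}, a→{d}, c→{y, z}; union {y, z, a, d}; ε-closure = {y, z, a, c, d}.
Read '1': y→{y}, z→{c}, a→{y, c}, c→{a}, d→{b, d}; union {y, a, b, c, d}; ε-closure = {y, z, a, b, c, d}.
Read '1': y→{y}, z→{c}, a→{y, c}, b→∅, c→{a}, d→{b, d}; union {y, a, b, c, d}; ε-closure = {y, z, a, b, c, d}.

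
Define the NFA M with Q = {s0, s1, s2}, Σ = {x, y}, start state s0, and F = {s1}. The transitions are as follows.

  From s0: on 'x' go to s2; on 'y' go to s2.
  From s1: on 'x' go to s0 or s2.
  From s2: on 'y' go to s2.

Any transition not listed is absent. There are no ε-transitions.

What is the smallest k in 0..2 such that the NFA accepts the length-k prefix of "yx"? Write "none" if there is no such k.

Start in {s0}.
Read 'y': s0→{s2}; now {s2}.
Read 'x': s2→∅; now ∅.
No reachable set along the way intersects F.

none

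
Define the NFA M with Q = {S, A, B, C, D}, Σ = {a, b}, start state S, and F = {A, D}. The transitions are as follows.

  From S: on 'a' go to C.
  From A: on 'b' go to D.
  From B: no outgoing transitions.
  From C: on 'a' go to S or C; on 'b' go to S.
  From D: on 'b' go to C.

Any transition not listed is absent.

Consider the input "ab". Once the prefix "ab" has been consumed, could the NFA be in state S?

Start in {S}.
Read 'a': S→{C}; now {C}.
Read 'b': C→{S}; now {S}.
State S is in {S}.

Yes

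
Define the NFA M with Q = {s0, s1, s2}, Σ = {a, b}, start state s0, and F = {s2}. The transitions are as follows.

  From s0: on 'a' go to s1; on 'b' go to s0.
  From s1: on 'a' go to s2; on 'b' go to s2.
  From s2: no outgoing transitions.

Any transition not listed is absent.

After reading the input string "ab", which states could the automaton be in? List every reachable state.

Start in {s0}.
Read 'a': s0→{s1}; now {s1}.
Read 'b': s1→{s2}; now {s2}.

{s2}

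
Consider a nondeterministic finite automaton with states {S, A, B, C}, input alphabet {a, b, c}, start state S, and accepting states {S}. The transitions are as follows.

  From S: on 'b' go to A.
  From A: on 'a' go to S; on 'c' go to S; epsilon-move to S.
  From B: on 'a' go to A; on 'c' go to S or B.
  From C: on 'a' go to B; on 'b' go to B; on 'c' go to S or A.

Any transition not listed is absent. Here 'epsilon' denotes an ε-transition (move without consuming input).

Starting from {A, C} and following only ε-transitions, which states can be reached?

Begin with {A, C}.
ε-move A → S; add S.

{S, A, C}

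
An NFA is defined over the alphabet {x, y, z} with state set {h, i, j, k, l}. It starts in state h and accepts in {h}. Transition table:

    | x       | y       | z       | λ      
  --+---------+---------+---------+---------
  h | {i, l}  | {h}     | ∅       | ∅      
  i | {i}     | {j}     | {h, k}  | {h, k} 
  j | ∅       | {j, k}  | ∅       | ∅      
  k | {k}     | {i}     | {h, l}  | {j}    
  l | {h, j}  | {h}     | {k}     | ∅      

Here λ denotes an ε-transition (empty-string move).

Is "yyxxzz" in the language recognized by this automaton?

Start in {h}.
Read 'y': {h} → {h}.
Read 'y': {h} → {h}.
Read 'x': {h} → {h, i, j, k, l}.
Read 'x': {h, i, j, k, l} → {h, i, j, k, l}.
Read 'z': {h, i, j, k, l} → {h, j, k, l}.
Read 'z': {h, j, k, l} → {h, j, k, l}.
The final set {h, j, k, l} contains the accepting state h.

Yes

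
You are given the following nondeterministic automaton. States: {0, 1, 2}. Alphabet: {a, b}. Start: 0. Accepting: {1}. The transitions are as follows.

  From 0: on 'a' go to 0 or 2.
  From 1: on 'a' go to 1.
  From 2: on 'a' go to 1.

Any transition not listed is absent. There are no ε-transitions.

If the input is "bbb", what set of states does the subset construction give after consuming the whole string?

Start in {0}.
Read 'b': 0→∅; now ∅.
The set is empty and remains empty for the remaining 2 symbols.

∅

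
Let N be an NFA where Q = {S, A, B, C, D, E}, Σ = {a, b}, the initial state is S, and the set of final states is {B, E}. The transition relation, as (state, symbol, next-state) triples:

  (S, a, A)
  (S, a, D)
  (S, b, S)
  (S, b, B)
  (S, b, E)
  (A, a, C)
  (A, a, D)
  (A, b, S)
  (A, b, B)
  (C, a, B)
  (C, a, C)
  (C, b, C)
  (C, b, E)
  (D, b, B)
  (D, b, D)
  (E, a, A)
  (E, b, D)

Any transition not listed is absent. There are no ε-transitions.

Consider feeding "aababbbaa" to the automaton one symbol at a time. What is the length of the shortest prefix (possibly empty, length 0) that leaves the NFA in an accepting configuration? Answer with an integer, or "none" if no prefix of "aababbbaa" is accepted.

3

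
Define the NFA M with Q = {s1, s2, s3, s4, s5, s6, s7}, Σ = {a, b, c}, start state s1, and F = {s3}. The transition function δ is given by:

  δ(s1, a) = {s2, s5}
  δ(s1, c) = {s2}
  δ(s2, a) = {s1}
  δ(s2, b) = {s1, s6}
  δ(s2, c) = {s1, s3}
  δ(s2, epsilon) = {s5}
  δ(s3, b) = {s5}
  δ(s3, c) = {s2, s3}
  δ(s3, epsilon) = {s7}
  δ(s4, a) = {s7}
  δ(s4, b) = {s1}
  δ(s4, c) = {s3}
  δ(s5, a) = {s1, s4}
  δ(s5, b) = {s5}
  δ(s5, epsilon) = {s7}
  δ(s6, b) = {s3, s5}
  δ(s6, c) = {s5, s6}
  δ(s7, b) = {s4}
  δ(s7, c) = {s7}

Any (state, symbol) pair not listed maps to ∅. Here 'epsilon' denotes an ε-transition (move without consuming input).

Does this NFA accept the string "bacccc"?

Start in {s1}.
Read 'b': s1→∅; now ∅.
The set is empty and remains empty for the remaining 5 symbols.
The final set ∅ contains no accepting state.

No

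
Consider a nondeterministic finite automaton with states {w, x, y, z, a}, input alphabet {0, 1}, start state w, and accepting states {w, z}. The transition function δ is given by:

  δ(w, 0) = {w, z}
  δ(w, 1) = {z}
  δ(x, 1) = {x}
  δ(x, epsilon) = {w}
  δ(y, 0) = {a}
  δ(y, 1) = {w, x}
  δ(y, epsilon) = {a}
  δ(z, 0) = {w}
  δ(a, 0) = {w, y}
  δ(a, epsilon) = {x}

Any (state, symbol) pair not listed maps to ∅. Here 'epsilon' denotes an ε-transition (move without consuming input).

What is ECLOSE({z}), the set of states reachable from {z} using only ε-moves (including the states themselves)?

{z}

Begin with {z}.
No ε-moves leave this set, so the closure equals the set itself.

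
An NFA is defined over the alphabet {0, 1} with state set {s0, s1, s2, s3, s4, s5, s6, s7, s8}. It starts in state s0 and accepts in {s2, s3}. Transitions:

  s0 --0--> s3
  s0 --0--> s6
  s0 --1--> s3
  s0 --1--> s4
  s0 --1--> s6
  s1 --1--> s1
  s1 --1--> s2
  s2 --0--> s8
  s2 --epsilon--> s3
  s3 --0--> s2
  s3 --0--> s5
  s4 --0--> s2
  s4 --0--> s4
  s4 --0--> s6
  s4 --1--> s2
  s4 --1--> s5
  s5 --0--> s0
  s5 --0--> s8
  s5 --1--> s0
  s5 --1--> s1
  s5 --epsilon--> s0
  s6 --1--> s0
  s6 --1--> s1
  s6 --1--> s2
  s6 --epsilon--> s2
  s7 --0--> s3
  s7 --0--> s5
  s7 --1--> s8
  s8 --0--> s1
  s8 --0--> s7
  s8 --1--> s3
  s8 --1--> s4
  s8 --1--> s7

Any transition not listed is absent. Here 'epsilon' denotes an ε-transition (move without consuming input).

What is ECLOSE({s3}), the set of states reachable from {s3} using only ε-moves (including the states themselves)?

{s3}

Begin with {s3}.
No ε-moves leave this set, so the closure equals the set itself.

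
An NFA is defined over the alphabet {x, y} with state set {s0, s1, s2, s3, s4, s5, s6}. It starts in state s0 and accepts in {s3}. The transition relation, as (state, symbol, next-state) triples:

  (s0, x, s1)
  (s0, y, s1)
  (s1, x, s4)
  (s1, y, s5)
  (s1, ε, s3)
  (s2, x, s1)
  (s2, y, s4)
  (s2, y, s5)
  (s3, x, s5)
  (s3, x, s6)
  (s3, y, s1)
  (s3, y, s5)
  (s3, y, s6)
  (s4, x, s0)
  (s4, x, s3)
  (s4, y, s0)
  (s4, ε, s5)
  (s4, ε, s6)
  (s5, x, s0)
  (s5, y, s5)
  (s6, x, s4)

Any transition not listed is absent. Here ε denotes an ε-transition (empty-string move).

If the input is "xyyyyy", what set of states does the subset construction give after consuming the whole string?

{s1, s3, s5, s6}

Start in {s0}.
Read 'x': {s0} → {s1, s3}.
Read 'y': {s1, s3} → {s1, s3, s5, s6}.
Read 'y': {s1, s3, s5, s6} → {s1, s3, s5, s6}.
Read 'y': {s1, s3, s5, s6} → {s1, s3, s5, s6}.
Read 'y': {s1, s3, s5, s6} → {s1, s3, s5, s6}.
Read 'y': {s1, s3, s5, s6} → {s1, s3, s5, s6}.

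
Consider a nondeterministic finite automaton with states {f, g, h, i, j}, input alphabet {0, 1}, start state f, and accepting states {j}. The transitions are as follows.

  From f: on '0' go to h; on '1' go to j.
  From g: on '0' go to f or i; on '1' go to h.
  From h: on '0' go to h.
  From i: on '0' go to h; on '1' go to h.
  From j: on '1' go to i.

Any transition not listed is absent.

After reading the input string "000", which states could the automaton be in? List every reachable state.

Start in {f}.
Read '0': f→{h}; now {h}.
Read '0': h→{h}; now {h}.
Read '0': h→{h}; now {h}.

{h}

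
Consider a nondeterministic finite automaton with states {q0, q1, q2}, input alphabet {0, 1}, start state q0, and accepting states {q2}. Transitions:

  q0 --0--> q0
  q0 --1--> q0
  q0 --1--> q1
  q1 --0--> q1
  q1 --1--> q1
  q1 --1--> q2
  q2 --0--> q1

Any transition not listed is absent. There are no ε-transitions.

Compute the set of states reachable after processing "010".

{q0, q1}

Start in {q0}.
Read '0': q0→{q0}; now {q0}.
Read '1': q0→{q0, q1}; now {q0, q1}.
Read '0': q0→{q0}, q1→{q1}; now {q0, q1}.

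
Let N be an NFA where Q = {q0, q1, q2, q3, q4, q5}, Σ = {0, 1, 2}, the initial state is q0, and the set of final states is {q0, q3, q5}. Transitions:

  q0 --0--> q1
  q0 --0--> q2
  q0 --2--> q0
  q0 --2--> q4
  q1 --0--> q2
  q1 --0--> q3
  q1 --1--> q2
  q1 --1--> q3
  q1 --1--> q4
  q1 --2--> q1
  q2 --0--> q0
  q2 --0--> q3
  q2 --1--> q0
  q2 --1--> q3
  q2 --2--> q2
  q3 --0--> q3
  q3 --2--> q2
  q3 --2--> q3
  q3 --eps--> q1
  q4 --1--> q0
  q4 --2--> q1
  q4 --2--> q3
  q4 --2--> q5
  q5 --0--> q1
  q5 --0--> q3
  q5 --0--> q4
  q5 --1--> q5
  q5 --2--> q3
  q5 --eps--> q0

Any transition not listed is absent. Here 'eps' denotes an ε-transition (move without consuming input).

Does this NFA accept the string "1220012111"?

No

Start in {q0}.
Read '1': q0→∅; now ∅.
The set is empty and remains empty for the remaining 9 symbols.
The final set ∅ contains no accepting state.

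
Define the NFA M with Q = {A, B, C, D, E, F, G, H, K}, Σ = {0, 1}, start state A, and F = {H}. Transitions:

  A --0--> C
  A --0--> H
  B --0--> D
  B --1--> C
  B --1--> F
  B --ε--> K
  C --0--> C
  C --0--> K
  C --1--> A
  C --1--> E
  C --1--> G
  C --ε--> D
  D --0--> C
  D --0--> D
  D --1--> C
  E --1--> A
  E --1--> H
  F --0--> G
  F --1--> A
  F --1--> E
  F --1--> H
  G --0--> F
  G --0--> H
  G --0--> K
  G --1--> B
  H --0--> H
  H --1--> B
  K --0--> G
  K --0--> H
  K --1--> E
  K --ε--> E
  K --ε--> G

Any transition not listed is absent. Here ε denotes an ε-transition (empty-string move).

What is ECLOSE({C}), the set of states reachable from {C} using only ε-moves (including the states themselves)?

Begin with {C}.
ε-move C → D; add D.

{C, D}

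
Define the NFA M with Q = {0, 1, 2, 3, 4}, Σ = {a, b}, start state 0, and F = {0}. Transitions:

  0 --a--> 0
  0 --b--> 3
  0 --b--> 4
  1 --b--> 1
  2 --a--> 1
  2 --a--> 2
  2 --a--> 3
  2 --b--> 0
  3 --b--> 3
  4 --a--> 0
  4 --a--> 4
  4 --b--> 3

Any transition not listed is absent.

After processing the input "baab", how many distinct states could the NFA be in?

Start in {0}.
Read 'b': 0→{3, 4}; now {3, 4}.
Read 'a': 3→∅, 4→{0, 4}; now {0, 4}.
Read 'a': 0→{0}, 4→{0, 4}; now {0, 4}.
Read 'b': 0→{3, 4}, 4→{3}; now {3, 4}.
That set has 2 states.

2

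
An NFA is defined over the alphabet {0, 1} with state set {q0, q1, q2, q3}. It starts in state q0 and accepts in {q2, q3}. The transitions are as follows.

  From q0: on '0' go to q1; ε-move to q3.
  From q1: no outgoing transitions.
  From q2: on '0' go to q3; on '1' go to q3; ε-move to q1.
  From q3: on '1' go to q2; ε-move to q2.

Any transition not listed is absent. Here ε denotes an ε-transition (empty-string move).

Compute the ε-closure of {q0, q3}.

Begin with {q0, q3}.
ε-move q3 → q2; add q2.
ε-move q2 → q1; add q1.

{q0, q1, q2, q3}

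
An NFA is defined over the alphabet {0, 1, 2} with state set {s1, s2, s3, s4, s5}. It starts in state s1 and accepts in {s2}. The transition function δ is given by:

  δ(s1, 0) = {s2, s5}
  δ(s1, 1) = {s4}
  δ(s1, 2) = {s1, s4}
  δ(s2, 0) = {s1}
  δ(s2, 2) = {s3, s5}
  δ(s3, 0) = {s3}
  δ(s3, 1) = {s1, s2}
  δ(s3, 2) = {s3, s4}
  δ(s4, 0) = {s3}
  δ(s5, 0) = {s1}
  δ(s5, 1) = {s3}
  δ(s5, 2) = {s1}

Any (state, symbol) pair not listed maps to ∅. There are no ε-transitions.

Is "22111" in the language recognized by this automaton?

No

Start in {s1}.
Read '2': {s1} → {s1, s4}.
Read '2': {s1, s4} → {s1, s4}.
Read '1': {s1, s4} → {s4}.
Read '1': {s4} → ∅.
The set is empty and remains empty for the remaining 1 symbol.
The final set ∅ contains no accepting state.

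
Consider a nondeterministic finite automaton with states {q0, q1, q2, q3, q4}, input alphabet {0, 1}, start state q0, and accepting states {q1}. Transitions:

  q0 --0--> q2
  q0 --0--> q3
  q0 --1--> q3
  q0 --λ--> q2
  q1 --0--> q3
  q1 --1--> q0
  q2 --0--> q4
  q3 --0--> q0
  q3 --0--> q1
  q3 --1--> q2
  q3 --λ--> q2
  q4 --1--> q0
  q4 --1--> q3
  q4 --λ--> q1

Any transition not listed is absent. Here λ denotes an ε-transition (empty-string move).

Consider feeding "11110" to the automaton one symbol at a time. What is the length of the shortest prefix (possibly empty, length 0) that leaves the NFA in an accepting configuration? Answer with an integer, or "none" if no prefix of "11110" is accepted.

none

Start: ε-closure({q0}) = {q0, q2}.
Read '1': {q0, q2} → {q2, q3}.
Read '1': {q2, q3} → {q2}.
Read '1': {q2} → ∅.
The set is empty and remains empty for the remaining 2 symbols.
No reachable set along the way intersects F.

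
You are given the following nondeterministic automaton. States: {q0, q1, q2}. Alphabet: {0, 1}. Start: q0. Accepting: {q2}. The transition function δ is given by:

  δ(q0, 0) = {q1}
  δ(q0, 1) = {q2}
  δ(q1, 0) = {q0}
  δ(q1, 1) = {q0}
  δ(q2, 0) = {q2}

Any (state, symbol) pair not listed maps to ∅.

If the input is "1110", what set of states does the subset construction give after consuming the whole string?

∅

Start in {q0}.
Read '1': {q0} → {q2}.
Read '1': {q2} → ∅.
The set is empty and remains empty for the remaining 2 symbols.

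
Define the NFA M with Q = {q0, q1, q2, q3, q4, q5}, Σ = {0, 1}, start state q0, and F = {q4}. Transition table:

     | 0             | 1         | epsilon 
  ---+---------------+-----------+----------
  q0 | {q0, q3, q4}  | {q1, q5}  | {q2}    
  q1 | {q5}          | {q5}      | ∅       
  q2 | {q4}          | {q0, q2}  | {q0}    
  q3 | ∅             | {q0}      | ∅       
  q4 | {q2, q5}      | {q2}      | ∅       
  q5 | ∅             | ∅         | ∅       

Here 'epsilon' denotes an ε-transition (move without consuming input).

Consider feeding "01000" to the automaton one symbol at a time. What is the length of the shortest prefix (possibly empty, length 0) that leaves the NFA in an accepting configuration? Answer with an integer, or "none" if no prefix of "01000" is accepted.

1

Start: ε-closure({q0}) = {q0, q2}.
Read '0': q0→{q0, q3, q4}, q2→{q4}; union {q0, q3, q4}; ε-closure = {q0, q2, q3, q4}.
None of the earlier sets intersect F, but {q0, q2, q3, q4} does.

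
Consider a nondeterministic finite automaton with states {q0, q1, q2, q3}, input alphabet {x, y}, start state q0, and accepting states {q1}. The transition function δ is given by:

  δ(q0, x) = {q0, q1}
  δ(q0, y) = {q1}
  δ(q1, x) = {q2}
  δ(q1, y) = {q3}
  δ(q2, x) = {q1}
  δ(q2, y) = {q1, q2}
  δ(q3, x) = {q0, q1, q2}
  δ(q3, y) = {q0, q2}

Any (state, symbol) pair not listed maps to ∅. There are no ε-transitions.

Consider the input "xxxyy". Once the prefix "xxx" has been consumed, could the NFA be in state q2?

Yes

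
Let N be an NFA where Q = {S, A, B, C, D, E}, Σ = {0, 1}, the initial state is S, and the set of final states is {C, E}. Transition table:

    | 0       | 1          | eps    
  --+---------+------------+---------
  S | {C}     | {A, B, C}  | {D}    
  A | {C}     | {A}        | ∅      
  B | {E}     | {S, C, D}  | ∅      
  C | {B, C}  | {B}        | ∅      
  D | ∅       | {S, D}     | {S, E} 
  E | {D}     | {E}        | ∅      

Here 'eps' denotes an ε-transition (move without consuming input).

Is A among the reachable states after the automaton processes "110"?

No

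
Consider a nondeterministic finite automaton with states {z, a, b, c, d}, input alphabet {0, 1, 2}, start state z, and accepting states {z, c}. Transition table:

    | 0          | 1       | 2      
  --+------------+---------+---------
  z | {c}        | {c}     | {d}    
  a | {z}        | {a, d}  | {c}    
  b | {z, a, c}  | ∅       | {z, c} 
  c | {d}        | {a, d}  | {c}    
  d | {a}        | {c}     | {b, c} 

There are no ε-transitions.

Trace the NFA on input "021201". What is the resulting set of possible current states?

Start in {z}.
Read '0': {z} → {c}.
Read '2': {c} → {c}.
Read '1': {c} → {a, d}.
Read '2': {a, d} → {b, c}.
Read '0': {b, c} → {z, a, c, d}.
Read '1': {z, a, c, d} → {a, c, d}.

{a, c, d}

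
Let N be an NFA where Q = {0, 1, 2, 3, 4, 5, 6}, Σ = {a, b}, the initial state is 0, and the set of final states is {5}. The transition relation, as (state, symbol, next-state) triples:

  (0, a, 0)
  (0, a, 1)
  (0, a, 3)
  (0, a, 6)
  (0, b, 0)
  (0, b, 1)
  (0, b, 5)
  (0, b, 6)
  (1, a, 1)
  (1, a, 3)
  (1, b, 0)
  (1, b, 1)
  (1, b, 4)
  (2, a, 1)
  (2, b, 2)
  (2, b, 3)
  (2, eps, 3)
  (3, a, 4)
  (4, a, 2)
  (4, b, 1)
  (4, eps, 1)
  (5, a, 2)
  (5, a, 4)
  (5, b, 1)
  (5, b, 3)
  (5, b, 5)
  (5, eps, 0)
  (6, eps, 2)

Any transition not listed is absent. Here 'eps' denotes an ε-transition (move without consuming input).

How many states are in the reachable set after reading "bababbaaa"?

6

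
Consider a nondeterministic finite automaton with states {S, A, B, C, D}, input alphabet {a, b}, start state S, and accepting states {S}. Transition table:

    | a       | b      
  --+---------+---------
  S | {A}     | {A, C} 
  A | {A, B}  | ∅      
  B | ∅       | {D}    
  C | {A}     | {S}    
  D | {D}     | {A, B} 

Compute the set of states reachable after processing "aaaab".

{D}

Start in {S}.
Read 'a': S→{A}; now {A}.
Read 'a': A→{A, B}; now {A, B}.
Read 'a': A→{A, B}, B→∅; now {A, B}.
Read 'a': A→{A, B}, B→∅; now {A, B}.
Read 'b': A→∅, B→{D}; now {D}.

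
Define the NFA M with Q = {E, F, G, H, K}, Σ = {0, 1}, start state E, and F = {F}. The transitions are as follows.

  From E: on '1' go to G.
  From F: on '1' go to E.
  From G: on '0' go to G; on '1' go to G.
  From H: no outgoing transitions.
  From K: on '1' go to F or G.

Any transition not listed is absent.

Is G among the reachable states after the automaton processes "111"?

Yes

Start in {E}.
Read '1': E→{G}; now {G}.
Read '1': G→{G}; now {G}.
Read '1': G→{G}; now {G}.
State G is in {G}.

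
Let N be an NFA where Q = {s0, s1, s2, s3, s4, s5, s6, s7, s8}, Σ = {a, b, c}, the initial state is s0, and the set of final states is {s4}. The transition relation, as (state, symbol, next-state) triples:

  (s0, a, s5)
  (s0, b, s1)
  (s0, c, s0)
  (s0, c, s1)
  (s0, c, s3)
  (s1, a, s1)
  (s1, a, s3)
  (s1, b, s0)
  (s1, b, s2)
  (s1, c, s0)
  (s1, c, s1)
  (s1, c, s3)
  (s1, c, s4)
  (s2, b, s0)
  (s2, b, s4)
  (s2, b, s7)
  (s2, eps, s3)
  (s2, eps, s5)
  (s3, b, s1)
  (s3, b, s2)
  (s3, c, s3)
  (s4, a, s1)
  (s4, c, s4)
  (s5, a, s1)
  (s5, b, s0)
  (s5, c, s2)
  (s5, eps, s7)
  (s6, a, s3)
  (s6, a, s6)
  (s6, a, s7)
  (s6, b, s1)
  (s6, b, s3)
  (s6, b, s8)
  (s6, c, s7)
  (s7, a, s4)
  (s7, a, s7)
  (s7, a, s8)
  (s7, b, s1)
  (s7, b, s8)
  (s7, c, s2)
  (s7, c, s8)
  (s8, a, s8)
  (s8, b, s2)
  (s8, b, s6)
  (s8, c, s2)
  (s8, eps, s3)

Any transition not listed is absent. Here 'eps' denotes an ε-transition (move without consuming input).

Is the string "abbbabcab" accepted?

No

Start in {s0}.
Read 'a': {s0} → {s5, s7}.
Read 'b': {s5, s7} → {s0, s1, s3, s8}.
Read 'b': {s0, s1, s3, s8} → {s0, s1, s2, s3, s5, s6, s7}.
Read 'b': {s0, s1, s2, s3, s5, s6, s7} → {s0, s1, s2, s3, s4, s5, s7, s8}.
Read 'a': {s0, s1, s2, s3, s4, s5, s7, s8} → {s1, s3, s4, s5, s7, s8}.
Read 'b': {s1, s3, s4, s5, s7, s8} → {s0, s1, s2, s3, s5, s6, s7, s8}.
Read 'c': {s0, s1, s2, s3, s5, s6, s7, s8} → {s0, s1, s2, s3, s4, s5, s7, s8}.
Read 'a': {s0, s1, s2, s3, s4, s5, s7, s8} → {s1, s3, s4, s5, s7, s8}.
Read 'b': {s1, s3, s4, s5, s7, s8} → {s0, s1, s2, s3, s5, s6, s7, s8}.
The final set {s0, s1, s2, s3, s5, s6, s7, s8} contains no accepting state.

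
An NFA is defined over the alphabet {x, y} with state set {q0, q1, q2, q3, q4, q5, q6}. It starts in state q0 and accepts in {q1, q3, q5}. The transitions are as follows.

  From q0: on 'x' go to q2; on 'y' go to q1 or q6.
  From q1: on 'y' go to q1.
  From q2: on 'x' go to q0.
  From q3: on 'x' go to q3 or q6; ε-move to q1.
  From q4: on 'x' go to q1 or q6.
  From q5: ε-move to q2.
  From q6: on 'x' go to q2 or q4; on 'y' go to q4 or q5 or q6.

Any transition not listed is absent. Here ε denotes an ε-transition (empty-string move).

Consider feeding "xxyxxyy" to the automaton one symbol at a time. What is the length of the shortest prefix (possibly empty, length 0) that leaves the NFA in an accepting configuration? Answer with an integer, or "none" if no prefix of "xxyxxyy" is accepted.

Start in {q0}.
Read 'x': q0→{q2}; now {q2}.
Read 'x': q2→{q0}; now {q0}.
Read 'y': q0→{q1, q6}; now {q1, q6}.
None of the earlier sets intersect F, but {q1, q6} does.

3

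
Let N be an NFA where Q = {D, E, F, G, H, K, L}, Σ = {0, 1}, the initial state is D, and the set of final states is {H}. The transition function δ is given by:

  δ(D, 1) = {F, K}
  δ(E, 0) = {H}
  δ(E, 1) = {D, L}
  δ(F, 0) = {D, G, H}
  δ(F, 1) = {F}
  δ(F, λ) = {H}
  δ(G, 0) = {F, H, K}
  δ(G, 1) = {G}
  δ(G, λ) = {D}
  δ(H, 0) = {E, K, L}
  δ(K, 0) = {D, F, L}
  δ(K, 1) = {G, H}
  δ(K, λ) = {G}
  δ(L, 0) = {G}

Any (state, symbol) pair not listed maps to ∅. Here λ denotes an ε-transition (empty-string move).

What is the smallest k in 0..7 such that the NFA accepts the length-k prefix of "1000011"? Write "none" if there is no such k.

Start in {D}.
Read '1': D→{F, K}; union {F, K}; ε-closure = {D, F, G, H, K}.
None of the earlier sets intersect F, but {D, F, G, H, K} does.

1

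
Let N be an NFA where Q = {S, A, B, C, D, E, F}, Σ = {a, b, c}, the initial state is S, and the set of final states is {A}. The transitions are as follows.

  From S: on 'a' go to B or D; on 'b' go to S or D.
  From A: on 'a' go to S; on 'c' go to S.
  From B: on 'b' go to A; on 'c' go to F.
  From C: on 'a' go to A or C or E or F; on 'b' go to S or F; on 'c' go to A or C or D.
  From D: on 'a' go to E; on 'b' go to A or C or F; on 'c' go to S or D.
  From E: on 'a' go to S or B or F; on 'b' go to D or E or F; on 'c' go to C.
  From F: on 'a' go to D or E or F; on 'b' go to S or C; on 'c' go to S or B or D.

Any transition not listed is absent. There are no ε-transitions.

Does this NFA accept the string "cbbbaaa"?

No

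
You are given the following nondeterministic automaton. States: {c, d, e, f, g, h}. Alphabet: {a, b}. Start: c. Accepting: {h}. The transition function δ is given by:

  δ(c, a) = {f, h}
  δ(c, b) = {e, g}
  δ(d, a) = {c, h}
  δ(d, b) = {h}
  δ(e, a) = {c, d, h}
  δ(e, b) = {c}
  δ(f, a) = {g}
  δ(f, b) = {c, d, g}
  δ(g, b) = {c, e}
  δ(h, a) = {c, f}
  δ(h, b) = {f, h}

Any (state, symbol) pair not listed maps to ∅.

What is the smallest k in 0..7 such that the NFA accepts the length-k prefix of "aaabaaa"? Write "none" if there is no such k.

1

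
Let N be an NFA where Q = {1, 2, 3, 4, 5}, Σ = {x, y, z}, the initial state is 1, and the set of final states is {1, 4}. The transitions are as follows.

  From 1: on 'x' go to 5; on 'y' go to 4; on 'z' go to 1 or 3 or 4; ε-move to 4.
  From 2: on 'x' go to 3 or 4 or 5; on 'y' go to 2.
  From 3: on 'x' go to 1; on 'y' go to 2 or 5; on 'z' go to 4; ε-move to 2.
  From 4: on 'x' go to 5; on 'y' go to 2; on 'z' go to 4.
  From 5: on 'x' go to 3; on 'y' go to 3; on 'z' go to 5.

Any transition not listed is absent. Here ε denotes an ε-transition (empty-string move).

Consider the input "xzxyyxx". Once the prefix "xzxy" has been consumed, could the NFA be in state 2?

Yes

Start: ε-closure({1}) = {1, 4}.
Read 'x': 1→{5}, 4→{5}; now {5}.
Read 'z': 5→{5}; now {5}.
Read 'x': 5→{3}; union {3}; ε-closure = {2, 3}.
Read 'y': 2→{2}, 3→{2, 5}; now {2, 5}.
State 2 is in {2, 5}.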